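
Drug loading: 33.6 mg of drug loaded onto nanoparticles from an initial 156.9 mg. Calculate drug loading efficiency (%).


Drug loading efficiency = (drug loaded / drug initial) * 100
DLE = 33.6 / 156.9 * 100
DLE = 0.2141 * 100
DLE = 21.41%

21.41


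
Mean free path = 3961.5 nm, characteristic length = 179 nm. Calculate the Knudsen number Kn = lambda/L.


Knudsen number Kn = lambda / L
Kn = 3961.5 / 179
Kn = 22.1313

22.1313


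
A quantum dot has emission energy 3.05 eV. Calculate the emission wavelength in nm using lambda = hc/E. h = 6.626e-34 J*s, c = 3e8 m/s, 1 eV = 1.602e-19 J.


Convert energy: E = 3.05 eV = 3.05 * 1.602e-19 = 4.8861e-19 J
lambda = h*c / E = 6.626e-34 * 3e8 / 4.8861e-19
lambda = 4.06828e-07 m = 406.8 nm

406.8


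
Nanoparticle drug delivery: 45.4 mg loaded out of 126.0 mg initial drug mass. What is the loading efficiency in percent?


Drug loading efficiency = (drug loaded / drug initial) * 100
DLE = 45.4 / 126.0 * 100
DLE = 0.3603 * 100
DLE = 36.03%

36.03


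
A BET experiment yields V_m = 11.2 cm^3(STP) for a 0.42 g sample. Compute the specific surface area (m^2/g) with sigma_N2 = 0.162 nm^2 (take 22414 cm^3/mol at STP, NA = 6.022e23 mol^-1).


Number of moles in monolayer = V_m / 22414 = 11.2 / 22414 = 0.00049969
Number of molecules = moles * NA = 0.00049969 * 6.022e23
SA = molecules * sigma / mass
SA = (11.2 / 22414) * 6.022e23 * 0.162e-18 / 0.42
SA = 116.1 m^2/g

116.1


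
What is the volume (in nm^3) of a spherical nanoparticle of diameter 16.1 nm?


Radius r = 16.1/2 = 8.05 nm
Volume V = (4/3) * pi * r^3
V = (4/3) * pi * (8.05)^3
V = 2185.12 nm^3

2185.12


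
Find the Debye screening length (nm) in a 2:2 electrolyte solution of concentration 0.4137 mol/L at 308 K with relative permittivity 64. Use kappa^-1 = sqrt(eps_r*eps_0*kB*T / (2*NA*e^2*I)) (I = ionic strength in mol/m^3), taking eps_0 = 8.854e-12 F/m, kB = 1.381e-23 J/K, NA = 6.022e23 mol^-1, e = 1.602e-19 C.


Ionic strength I = 0.4137 * 2^2 * 1000 = 1654.8 mol/m^3
kappa^-1 = sqrt(64 * 8.854e-12 * 1.381e-23 * 308 / (2 * 6.022e23 * (1.602e-19)^2 * 1654.8))
kappa^-1 = 0.217 nm

0.217


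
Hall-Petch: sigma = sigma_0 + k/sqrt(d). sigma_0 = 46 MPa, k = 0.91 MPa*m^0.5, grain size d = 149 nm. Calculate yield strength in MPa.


d = 149 nm = 1.49e-07 m
sqrt(d) = 0.0003860052
Hall-Petch contribution = k / sqrt(d) = 0.91 / 0.0003860052 = 2357.5 MPa
sigma = sigma_0 + k/sqrt(d) = 46 + 2357.5 = 2403.5 MPa

2403.5


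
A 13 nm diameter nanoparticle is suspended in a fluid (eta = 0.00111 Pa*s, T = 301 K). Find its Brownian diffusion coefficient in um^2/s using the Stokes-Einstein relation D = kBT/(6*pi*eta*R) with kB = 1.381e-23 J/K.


Radius R = 13/2 = 6.5 nm = 6.5e-09 m
D = kB*T / (6*pi*eta*R)
D = 1.381e-23 * 301 / (6 * pi * 0.00111 * 6.5e-09)
D = 3.05649e-11 m^2/s = 30.565 um^2/s

30.565


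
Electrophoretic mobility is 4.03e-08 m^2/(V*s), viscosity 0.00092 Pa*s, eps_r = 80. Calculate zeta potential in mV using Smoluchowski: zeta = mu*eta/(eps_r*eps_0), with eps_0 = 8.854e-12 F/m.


Smoluchowski equation: zeta = mu * eta / (eps_r * eps_0)
zeta = 4.03e-08 * 0.00092 / (80 * 8.854e-12)
zeta = 0.052344 V = 52.34 mV

52.34


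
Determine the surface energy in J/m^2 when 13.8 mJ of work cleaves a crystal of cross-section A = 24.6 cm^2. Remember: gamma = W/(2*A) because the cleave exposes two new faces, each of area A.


Convert: A = 24.6 cm^2 = 0.00246 m^2, W = 13.8 mJ = 0.0138 J
Cleaving exposes two faces of area A, so total new surface = 2*A and gamma = W / (2*A)
gamma = 0.0138 / (2 * 0.00246)
gamma = 2.805 J/m^2

2.805


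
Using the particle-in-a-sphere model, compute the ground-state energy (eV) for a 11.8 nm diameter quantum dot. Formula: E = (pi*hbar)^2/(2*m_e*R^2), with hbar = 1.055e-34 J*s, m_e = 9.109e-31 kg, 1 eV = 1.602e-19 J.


Radius R = 11.8/2 = 5.9 nm = 5.9e-09 m
E = (pi * 1.055e-34)^2 / (2 * 9.109e-31 * (5.9e-09)^2)
E(J) = 1.73221e-21
E = E(J) / 1.602e-19 = 0.0108 eV

0.0108


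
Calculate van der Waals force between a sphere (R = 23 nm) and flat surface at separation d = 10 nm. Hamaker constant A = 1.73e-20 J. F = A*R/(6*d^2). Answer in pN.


Convert to SI: R = 23 nm = 2.3e-08 m, d = 10 nm = 1e-08 m
F = A * R / (6 * d^2)
F = 1.73e-20 * 2.3e-08 / (6 * (1e-08)^2)
F = 6.63167e-13 N = 0.663 pN

0.663


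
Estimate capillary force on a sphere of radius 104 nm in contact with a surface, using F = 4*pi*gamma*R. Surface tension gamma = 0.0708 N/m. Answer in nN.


Convert radius: R = 104 nm = 1.04e-07 m
F = 4 * pi * gamma * R
F = 4 * pi * 0.0708 * 1.04e-07
F = 9.25287e-08 N = 92.5287 nN

92.5287


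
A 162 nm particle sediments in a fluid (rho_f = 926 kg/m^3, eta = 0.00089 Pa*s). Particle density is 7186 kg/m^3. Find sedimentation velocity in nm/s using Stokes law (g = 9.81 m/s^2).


Radius R = 162/2 nm = 8.1e-08 m
Density difference = 7186 - 926 = 6260 kg/m^3
v = 2 * R^2 * (rho_p - rho_f) * g / (9 * eta)
v = 2 * (8.1e-08)^2 * 6260 * 9.81 / (9 * 0.00089)
v = 1.00603e-07 m/s = 100.603 nm/s

100.603


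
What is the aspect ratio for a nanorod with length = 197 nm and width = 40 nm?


Aspect ratio AR = length / diameter
AR = 197 / 40
AR = 4.92

4.92


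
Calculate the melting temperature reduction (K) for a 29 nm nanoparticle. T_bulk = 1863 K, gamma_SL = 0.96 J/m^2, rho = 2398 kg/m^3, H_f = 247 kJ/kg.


Radius R = 29/2 = 14.5 nm = 1.45e-08 m
Convert H_f = 247 kJ/kg = 247000 J/kg
dT = 2 * gamma_SL * T_bulk / (rho * H_f * R)
dT = 2 * 0.96 * 1863 / (2398 * 247000 * 1.45e-08)
dT = 416.5 K

416.5


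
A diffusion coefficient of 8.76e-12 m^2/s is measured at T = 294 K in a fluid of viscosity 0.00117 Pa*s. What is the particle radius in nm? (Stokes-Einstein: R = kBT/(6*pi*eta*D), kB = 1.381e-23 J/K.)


Stokes-Einstein: R = kB*T / (6*pi*eta*D)
R = 1.381e-23 * 294 / (6 * pi * 0.00117 * 8.76e-12)
R = 2.1016e-08 m = 21.02 nm

21.02


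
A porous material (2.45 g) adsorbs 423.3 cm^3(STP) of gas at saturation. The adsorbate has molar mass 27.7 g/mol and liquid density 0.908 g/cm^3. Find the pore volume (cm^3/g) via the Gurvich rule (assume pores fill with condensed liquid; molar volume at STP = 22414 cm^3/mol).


Moles adsorbed n = V_ads / 22414 = 423.3 / 22414 = 1.888552e-02 mol
Liquid volume V_liq = n * M / rho_liq = 1.888552e-02 * 27.7 / 0.908 = 0.57613 cm^3
Specific pore volume V_pore = V_liq / m_sample = 0.57613 / 2.45
V_pore = 0.2352 cm^3/g

0.2352


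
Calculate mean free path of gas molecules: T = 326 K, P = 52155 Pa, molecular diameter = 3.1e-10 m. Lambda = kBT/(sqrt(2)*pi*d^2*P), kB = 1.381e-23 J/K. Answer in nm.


Mean free path: lambda = kB*T / (sqrt(2) * pi * d^2 * P)
lambda = 1.381e-23 * 326 / (sqrt(2) * pi * (3.1e-10)^2 * 52155)
lambda = 2.02175e-07 m
lambda = 202.17 nm

202.17


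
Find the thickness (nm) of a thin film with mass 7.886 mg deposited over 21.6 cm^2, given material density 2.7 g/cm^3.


Convert: m = 7.886 mg = 7.8860e-06 kg, A = 21.6 cm^2 = 2.1600e-03 m^2, rho = 2.7 g/cm^3 = 2700 kg/m^3
t = m / (A * rho)
t = 7.8860e-06 / (2.1600e-03 * 2700)
t = 1.3522e-06 m = 1352.2 nm

1352.2


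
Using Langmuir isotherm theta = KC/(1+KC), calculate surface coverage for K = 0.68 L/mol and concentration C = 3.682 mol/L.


Langmuir isotherm: theta = K*C / (1 + K*C)
K*C = 0.68 * 3.682 = 2.50376
theta = 2.50376 / (1 + 2.50376) = 2.50376 / 3.50376
theta = 0.7146

0.7146


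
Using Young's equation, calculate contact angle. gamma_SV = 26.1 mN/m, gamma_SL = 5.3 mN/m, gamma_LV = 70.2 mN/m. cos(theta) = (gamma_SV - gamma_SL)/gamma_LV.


cos(theta) = (gamma_SV - gamma_SL) / gamma_LV
cos(theta) = (26.1 - 5.3) / 70.2
cos(theta) = 0.296296
theta = arccos(0.296296) = 72.76 degrees

72.76


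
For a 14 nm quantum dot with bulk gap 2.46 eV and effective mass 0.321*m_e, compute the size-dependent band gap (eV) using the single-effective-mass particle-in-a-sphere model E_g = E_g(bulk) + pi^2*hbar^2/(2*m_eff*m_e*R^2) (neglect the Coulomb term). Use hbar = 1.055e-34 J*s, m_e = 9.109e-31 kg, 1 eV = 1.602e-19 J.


Radius R = 14/2 nm = 7e-09 m
Confinement energy dE = pi^2 * hbar^2 / (2 * m_eff * m_e * R^2)
dE = pi^2 * (1.055e-34)^2 / (2 * 0.321 * 9.109e-31 * (7e-09)^2) J, divided by 1.602e-19 J/eV
dE = 0.0239 eV
Total band gap = E_g(bulk) + dE = 2.46 + 0.0239 = 2.4839 eV

2.4839


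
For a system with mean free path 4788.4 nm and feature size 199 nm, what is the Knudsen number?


Knudsen number Kn = lambda / L
Kn = 4788.4 / 199
Kn = 24.0623

24.0623


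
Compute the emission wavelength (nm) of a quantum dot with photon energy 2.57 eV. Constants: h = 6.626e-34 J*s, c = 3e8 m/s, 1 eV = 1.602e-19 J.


Convert energy: E = 2.57 eV = 2.57 * 1.602e-19 = 4.11714e-19 J
lambda = h*c / E = 6.626e-34 * 3e8 / 4.11714e-19
lambda = 4.82811e-07 m = 482.8 nm

482.8


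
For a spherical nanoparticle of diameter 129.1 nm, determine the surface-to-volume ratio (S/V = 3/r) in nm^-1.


Radius r = 129.1/2 = 64.55 nm
S/V = 3 / r = 3 / 64.55
S/V = 0.0465 nm^-1

0.0465


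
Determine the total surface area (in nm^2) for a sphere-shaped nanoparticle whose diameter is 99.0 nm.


Radius r = 99.0/2 = 49.5 nm
Surface area SA = 4 * pi * r^2
SA = 4 * pi * (49.5)^2
SA = 30790.75 nm^2

30790.75


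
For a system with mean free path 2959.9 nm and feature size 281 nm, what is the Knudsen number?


Knudsen number Kn = lambda / L
Kn = 2959.9 / 281
Kn = 10.5335

10.5335


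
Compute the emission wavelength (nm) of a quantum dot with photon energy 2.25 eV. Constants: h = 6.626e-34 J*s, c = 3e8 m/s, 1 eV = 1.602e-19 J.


Convert energy: E = 2.25 eV = 2.25 * 1.602e-19 = 3.6045e-19 J
lambda = h*c / E = 6.626e-34 * 3e8 / 3.6045e-19
lambda = 5.51477e-07 m = 551.5 nm

551.5


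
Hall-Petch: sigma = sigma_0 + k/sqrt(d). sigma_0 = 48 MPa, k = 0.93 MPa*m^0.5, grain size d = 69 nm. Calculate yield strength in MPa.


d = 69 nm = 6.9e-08 m
sqrt(d) = 0.0002626785
Hall-Petch contribution = k / sqrt(d) = 0.93 / 0.0002626785 = 3540.4 MPa
sigma = sigma_0 + k/sqrt(d) = 48 + 3540.4 = 3588.4 MPa

3588.4


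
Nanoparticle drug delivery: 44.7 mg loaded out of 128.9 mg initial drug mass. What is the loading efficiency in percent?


Drug loading efficiency = (drug loaded / drug initial) * 100
DLE = 44.7 / 128.9 * 100
DLE = 0.3468 * 100
DLE = 34.68%

34.68


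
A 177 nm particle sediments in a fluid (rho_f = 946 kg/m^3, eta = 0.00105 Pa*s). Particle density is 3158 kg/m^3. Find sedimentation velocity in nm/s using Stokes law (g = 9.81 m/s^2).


Radius R = 177/2 nm = 8.85e-08 m
Density difference = 3158 - 946 = 2212 kg/m^3
v = 2 * R^2 * (rho_p - rho_f) * g / (9 * eta)
v = 2 * (8.85e-08)^2 * 2212 * 9.81 / (9 * 0.00105)
v = 3.59699e-08 m/s = 35.9699 nm/s

35.9699


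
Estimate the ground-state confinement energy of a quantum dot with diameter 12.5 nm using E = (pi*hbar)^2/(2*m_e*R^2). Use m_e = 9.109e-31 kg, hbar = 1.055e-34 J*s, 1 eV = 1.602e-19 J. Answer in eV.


Radius R = 12.5/2 = 6.25 nm = 6.25e-09 m
E = (pi * 1.055e-34)^2 / (2 * 9.109e-31 * (6.25e-09)^2)
E(J) = 1.54363e-21
E = E(J) / 1.602e-19 = 0.0096 eV

0.0096


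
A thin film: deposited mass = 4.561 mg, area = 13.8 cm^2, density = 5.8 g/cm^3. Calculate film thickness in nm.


Convert: m = 4.561 mg = 4.5610e-06 kg, A = 13.8 cm^2 = 1.3800e-03 m^2, rho = 5.8 g/cm^3 = 5800 kg/m^3
t = m / (A * rho)
t = 4.5610e-06 / (1.3800e-03 * 5800)
t = 5.6984e-07 m = 569.8 nm

569.8


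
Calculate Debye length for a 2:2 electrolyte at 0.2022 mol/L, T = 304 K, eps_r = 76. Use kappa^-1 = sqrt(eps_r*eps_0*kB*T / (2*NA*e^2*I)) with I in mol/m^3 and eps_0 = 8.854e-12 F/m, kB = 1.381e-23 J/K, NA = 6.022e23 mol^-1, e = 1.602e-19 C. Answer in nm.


Ionic strength I = 0.2022 * 2^2 * 1000 = 808.8 mol/m^3
kappa^-1 = sqrt(76 * 8.854e-12 * 1.381e-23 * 304 / (2 * 6.022e23 * (1.602e-19)^2 * 808.8))
kappa^-1 = 0.336 nm

0.336


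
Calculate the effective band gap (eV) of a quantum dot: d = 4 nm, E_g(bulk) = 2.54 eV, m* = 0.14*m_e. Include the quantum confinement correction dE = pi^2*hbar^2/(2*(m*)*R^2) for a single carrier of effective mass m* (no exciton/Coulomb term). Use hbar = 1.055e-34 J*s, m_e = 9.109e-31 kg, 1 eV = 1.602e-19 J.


Radius R = 4/2 nm = 2e-09 m
Confinement energy dE = pi^2 * hbar^2 / (2 * m_eff * m_e * R^2)
dE = pi^2 * (1.055e-34)^2 / (2 * 0.14 * 9.109e-31 * (2e-09)^2) J, divided by 1.602e-19 J/eV
dE = 0.6721 eV
Total band gap = E_g(bulk) + dE = 2.54 + 0.6721 = 3.2121 eV

3.2121


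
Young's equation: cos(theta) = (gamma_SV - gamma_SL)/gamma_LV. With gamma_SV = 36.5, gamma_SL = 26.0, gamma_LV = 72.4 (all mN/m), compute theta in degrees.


cos(theta) = (gamma_SV - gamma_SL) / gamma_LV
cos(theta) = (36.5 - 26.0) / 72.4
cos(theta) = 0.145028
theta = arccos(0.145028) = 81.66 degrees

81.66


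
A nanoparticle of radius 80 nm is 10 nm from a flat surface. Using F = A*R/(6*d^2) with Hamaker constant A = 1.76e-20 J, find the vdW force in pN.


Convert to SI: R = 80 nm = 8e-08 m, d = 10 nm = 1e-08 m
F = A * R / (6 * d^2)
F = 1.76e-20 * 8e-08 / (6 * (1e-08)^2)
F = 2.34667e-12 N = 2.347 pN

2.347


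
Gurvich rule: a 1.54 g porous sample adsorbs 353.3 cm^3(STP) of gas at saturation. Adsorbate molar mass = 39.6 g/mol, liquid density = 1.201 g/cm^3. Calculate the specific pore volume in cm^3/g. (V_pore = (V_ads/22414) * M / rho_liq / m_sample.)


Moles adsorbed n = V_ads / 22414 = 353.3 / 22414 = 1.576247e-02 mol
Liquid volume V_liq = n * M / rho_liq = 1.576247e-02 * 39.6 / 1.201 = 0.51973 cm^3
Specific pore volume V_pore = V_liq / m_sample = 0.51973 / 1.54
V_pore = 0.3375 cm^3/g

0.3375


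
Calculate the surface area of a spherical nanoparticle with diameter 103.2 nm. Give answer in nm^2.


Radius r = 103.2/2 = 51.6 nm
Surface area SA = 4 * pi * r^2
SA = 4 * pi * (51.6)^2
SA = 33458.72 nm^2

33458.72


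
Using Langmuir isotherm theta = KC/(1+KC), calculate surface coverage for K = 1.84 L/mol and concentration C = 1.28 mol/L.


Langmuir isotherm: theta = K*C / (1 + K*C)
K*C = 1.84 * 1.28 = 2.3552
theta = 2.3552 / (1 + 2.3552) = 2.3552 / 3.3552
theta = 0.702

0.702


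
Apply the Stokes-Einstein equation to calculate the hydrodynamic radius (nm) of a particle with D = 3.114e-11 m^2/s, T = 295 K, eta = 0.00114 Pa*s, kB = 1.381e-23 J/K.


Stokes-Einstein: R = kB*T / (6*pi*eta*D)
R = 1.381e-23 * 295 / (6 * pi * 0.00114 * 3.114e-11)
R = 6.08823e-09 m = 6.09 nm

6.09


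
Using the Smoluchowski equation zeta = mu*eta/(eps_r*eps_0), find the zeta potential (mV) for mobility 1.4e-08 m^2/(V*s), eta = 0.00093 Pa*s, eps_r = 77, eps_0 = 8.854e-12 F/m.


Smoluchowski equation: zeta = mu * eta / (eps_r * eps_0)
zeta = 1.4e-08 * 0.00093 / (77 * 8.854e-12)
zeta = 0.019098 V = 19.1 mV

19.1


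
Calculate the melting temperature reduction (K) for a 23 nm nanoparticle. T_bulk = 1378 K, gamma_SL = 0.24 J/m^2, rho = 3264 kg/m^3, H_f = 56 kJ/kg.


Radius R = 23/2 = 11.5 nm = 1.15e-08 m
Convert H_f = 56 kJ/kg = 56000 J/kg
dT = 2 * gamma_SL * T_bulk / (rho * H_f * R)
dT = 2 * 0.24 * 1378 / (3264 * 56000 * 1.15e-08)
dT = 314.7 K

314.7


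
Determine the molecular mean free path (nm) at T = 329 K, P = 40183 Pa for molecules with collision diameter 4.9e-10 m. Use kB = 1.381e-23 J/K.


Mean free path: lambda = kB*T / (sqrt(2) * pi * d^2 * P)
lambda = 1.381e-23 * 329 / (sqrt(2) * pi * (4.9e-10)^2 * 40183)
lambda = 1.05996e-07 m
lambda = 106.0 nm

106.0


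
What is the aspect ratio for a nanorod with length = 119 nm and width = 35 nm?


Aspect ratio AR = length / diameter
AR = 119 / 35
AR = 3.4

3.4


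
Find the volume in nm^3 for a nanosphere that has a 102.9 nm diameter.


Radius r = 102.9/2 = 51.45 nm
Volume V = (4/3) * pi * r^3
V = (4/3) * pi * (51.45)^3
V = 570485.68 nm^3

570485.68


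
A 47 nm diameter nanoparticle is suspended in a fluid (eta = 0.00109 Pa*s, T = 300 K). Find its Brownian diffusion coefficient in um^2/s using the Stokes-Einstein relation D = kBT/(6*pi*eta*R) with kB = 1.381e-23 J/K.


Radius R = 47/2 = 23.5 nm = 2.35e-08 m
D = kB*T / (6*pi*eta*R)
D = 1.381e-23 * 300 / (6 * pi * 0.00109 * 2.35e-08)
D = 8.58064e-12 m^2/s = 8.581 um^2/s

8.581


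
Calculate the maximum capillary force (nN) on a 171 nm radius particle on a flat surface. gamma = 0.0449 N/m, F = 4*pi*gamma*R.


Convert radius: R = 171 nm = 1.71e-07 m
F = 4 * pi * gamma * R
F = 4 * pi * 0.0449 * 1.71e-07
F = 9.64833e-08 N = 96.4833 nN

96.4833


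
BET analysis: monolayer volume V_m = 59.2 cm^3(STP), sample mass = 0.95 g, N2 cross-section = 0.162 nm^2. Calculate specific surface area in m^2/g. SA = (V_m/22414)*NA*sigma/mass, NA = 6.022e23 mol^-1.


Number of moles in monolayer = V_m / 22414 = 59.2 / 22414 = 0.00264121
Number of molecules = moles * NA = 0.00264121 * 6.022e23
SA = molecules * sigma / mass
SA = (59.2 / 22414) * 6.022e23 * 0.162e-18 / 0.95
SA = 271.2 m^2/g

271.2


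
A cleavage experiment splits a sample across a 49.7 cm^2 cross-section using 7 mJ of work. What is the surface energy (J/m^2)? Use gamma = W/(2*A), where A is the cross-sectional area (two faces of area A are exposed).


Convert: A = 49.7 cm^2 = 0.00497 m^2, W = 7 mJ = 0.007 J
Cleaving exposes two faces of area A, so total new surface = 2*A and gamma = W / (2*A)
gamma = 0.007 / (2 * 0.00497)
gamma = 0.704 J/m^2

0.704


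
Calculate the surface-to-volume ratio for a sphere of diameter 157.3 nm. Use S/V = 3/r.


Radius r = 157.3/2 = 78.65 nm
S/V = 3 / r = 3 / 78.65
S/V = 0.0381 nm^-1

0.0381


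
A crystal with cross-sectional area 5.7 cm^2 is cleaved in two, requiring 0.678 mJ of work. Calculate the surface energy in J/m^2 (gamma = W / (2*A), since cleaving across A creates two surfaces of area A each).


Convert: A = 5.7 cm^2 = 0.00057 m^2, W = 0.678 mJ = 0.000678 J
Cleaving exposes two faces of area A, so total new surface = 2*A and gamma = W / (2*A)
gamma = 0.000678 / (2 * 0.00057)
gamma = 0.595 J/m^2

0.595


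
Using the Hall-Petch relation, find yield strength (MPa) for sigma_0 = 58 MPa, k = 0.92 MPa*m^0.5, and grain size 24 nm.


d = 24 nm = 2.4e-08 m
sqrt(d) = 0.0001549193
Hall-Petch contribution = k / sqrt(d) = 0.92 / 0.0001549193 = 5938.6 MPa
sigma = sigma_0 + k/sqrt(d) = 58 + 5938.6 = 5996.6 MPa

5996.6


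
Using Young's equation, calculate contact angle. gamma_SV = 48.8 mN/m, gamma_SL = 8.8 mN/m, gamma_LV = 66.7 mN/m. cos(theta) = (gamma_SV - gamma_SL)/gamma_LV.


cos(theta) = (gamma_SV - gamma_SL) / gamma_LV
cos(theta) = (48.8 - 8.8) / 66.7
cos(theta) = 0.5997
theta = arccos(0.5997) = 53.15 degrees

53.15


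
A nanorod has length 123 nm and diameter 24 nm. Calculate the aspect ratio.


Aspect ratio AR = length / diameter
AR = 123 / 24
AR = 5.12

5.12


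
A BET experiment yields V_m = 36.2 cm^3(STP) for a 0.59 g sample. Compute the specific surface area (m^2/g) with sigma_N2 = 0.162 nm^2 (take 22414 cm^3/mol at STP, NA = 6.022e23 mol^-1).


Number of moles in monolayer = V_m / 22414 = 36.2 / 22414 = 0.00161506
Number of molecules = moles * NA = 0.00161506 * 6.022e23
SA = molecules * sigma / mass
SA = (36.2 / 22414) * 6.022e23 * 0.162e-18 / 0.59
SA = 267.1 m^2/g

267.1


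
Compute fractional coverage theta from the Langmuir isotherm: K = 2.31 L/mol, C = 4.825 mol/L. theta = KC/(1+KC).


Langmuir isotherm: theta = K*C / (1 + K*C)
K*C = 2.31 * 4.825 = 11.14575
theta = 11.14575 / (1 + 11.14575) = 11.14575 / 12.14575
theta = 0.9177

0.9177


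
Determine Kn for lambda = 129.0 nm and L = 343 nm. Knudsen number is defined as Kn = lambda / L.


Knudsen number Kn = lambda / L
Kn = 129.0 / 343
Kn = 0.3761

0.3761


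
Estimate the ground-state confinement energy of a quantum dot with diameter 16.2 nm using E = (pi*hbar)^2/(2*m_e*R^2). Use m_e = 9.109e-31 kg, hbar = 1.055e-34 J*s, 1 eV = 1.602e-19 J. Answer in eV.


Radius R = 16.2/2 = 8.1 nm = 8.1e-09 m
E = (pi * 1.055e-34)^2 / (2 * 9.109e-31 * (8.1e-09)^2)
E(J) = 9.19039e-22
E = E(J) / 1.602e-19 = 0.0057 eV

0.0057


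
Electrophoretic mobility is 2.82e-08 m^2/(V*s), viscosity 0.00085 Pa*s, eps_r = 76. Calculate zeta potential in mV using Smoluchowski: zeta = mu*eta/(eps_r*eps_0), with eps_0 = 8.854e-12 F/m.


Smoluchowski equation: zeta = mu * eta / (eps_r * eps_0)
zeta = 2.82e-08 * 0.00085 / (76 * 8.854e-12)
zeta = 0.035622 V = 35.62 mV

35.62


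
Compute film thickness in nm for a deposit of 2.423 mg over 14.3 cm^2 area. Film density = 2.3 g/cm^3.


Convert: m = 2.423 mg = 2.4230e-06 kg, A = 14.3 cm^2 = 1.4300e-03 m^2, rho = 2.3 g/cm^3 = 2300 kg/m^3
t = m / (A * rho)
t = 2.4230e-06 / (1.4300e-03 * 2300)
t = 7.3670e-07 m = 736.7 nm

736.7


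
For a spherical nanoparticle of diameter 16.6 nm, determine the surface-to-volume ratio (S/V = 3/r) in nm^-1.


Radius r = 16.6/2 = 8.3 nm
S/V = 3 / r = 3 / 8.3
S/V = 0.3614 nm^-1

0.3614


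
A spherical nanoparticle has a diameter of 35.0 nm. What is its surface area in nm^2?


Radius r = 35.0/2 = 17.5 nm
Surface area SA = 4 * pi * r^2
SA = 4 * pi * (17.5)^2
SA = 3848.45 nm^2

3848.45


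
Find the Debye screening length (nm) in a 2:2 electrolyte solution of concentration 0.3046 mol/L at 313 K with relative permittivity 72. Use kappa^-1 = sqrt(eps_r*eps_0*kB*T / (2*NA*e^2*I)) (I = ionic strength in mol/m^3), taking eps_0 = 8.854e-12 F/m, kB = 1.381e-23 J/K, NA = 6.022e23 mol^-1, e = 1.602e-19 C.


Ionic strength I = 0.3046 * 2^2 * 1000 = 1218.4 mol/m^3
kappa^-1 = sqrt(72 * 8.854e-12 * 1.381e-23 * 313 / (2 * 6.022e23 * (1.602e-19)^2 * 1218.4))
kappa^-1 = 0.27 nm

0.27


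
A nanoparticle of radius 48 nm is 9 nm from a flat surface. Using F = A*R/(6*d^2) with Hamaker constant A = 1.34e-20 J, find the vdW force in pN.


Convert to SI: R = 48 nm = 4.8e-08 m, d = 9 nm = 9e-09 m
F = A * R / (6 * d^2)
F = 1.34e-20 * 4.8e-08 / (6 * (9e-09)^2)
F = 1.32346e-12 N = 1.323 pN

1.323


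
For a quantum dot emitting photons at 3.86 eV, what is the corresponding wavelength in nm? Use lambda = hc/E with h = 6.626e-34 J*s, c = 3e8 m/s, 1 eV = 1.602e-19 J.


Convert energy: E = 3.86 eV = 3.86 * 1.602e-19 = 6.18372e-19 J
lambda = h*c / E = 6.626e-34 * 3e8 / 6.18372e-19
lambda = 3.21457e-07 m = 321.5 nm

321.5


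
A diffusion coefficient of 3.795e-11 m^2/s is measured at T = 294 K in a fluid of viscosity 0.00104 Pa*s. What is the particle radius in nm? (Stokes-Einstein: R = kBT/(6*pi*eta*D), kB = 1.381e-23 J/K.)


Stokes-Einstein: R = kB*T / (6*pi*eta*D)
R = 1.381e-23 * 294 / (6 * pi * 0.00104 * 3.795e-11)
R = 5.45751e-09 m = 5.46 nm

5.46


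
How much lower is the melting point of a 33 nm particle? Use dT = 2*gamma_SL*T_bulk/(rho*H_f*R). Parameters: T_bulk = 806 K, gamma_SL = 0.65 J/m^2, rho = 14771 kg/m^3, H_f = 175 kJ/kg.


Radius R = 33/2 = 16.5 nm = 1.65e-08 m
Convert H_f = 175 kJ/kg = 175000 J/kg
dT = 2 * gamma_SL * T_bulk / (rho * H_f * R)
dT = 2 * 0.65 * 806 / (14771 * 175000 * 1.65e-08)
dT = 24.6 K

24.6


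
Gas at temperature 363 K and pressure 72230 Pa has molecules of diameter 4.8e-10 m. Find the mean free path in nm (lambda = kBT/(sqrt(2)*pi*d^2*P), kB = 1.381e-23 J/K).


Mean free path: lambda = kB*T / (sqrt(2) * pi * d^2 * P)
lambda = 1.381e-23 * 363 / (sqrt(2) * pi * (4.8e-10)^2 * 72230)
lambda = 6.78009e-08 m
lambda = 67.8 nm

67.8


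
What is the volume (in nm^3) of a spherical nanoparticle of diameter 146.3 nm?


Radius r = 146.3/2 = 73.15 nm
Volume V = (4/3) * pi * r^3
V = (4/3) * pi * (73.15)^3
V = 1639576.18 nm^3

1639576.18


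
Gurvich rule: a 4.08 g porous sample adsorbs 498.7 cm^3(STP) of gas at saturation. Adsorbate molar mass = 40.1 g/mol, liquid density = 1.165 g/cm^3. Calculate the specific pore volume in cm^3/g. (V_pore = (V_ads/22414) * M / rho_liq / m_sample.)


Moles adsorbed n = V_ads / 22414 = 498.7 / 22414 = 2.224949e-02 mol
Liquid volume V_liq = n * M / rho_liq = 2.224949e-02 * 40.1 / 1.165 = 0.76584 cm^3
Specific pore volume V_pore = V_liq / m_sample = 0.76584 / 4.08
V_pore = 0.1877 cm^3/g

0.1877


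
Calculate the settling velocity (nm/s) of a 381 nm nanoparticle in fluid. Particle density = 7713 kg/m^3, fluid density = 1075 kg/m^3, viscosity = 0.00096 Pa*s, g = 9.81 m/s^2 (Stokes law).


Radius R = 381/2 nm = 1.905e-07 m
Density difference = 7713 - 1075 = 6638 kg/m^3
v = 2 * R^2 * (rho_p - rho_f) * g / (9 * eta)
v = 2 * (1.905e-07)^2 * 6638 * 9.81 / (9 * 0.00096)
v = 5.47032e-07 m/s = 547.0317 nm/s

547.0317


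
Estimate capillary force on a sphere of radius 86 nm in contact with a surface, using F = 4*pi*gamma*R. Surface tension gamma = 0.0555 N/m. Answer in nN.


Convert radius: R = 86 nm = 8.6e-08 m
F = 4 * pi * gamma * R
F = 4 * pi * 0.0555 * 8.6e-08
F = 5.99793e-08 N = 59.9793 nN

59.9793


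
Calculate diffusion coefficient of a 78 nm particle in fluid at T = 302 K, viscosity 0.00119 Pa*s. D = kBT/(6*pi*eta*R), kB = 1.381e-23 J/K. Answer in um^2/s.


Radius R = 78/2 = 39 nm = 3.9e-08 m
D = kB*T / (6*pi*eta*R)
D = 1.381e-23 * 302 / (6 * pi * 0.00119 * 3.9e-08)
D = 4.76747e-12 m^2/s = 4.767 um^2/s

4.767


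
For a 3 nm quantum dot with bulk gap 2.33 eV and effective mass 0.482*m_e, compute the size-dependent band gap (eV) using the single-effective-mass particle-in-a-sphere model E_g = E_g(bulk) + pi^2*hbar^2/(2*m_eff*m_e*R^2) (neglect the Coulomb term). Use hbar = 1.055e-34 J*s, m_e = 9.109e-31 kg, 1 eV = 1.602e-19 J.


Radius R = 3/2 nm = 1.5e-09 m
Confinement energy dE = pi^2 * hbar^2 / (2 * m_eff * m_e * R^2)
dE = pi^2 * (1.055e-34)^2 / (2 * 0.482 * 9.109e-31 * (1.5e-09)^2) J, divided by 1.602e-19 J/eV
dE = 0.3471 eV
Total band gap = E_g(bulk) + dE = 2.33 + 0.3471 = 2.6771 eV

2.6771


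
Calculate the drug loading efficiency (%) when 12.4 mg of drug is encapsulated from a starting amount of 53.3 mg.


Drug loading efficiency = (drug loaded / drug initial) * 100
DLE = 12.4 / 53.3 * 100
DLE = 0.2326 * 100
DLE = 23.26%

23.26


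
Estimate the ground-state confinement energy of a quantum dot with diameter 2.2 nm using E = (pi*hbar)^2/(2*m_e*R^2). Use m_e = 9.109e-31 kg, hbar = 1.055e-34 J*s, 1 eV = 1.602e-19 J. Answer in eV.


Radius R = 2.2/2 = 1.1 nm = 1.1e-09 m
E = (pi * 1.055e-34)^2 / (2 * 9.109e-31 * (1.1e-09)^2)
E(J) = 4.98332e-20
E = E(J) / 1.602e-19 = 0.3111 eV

0.3111


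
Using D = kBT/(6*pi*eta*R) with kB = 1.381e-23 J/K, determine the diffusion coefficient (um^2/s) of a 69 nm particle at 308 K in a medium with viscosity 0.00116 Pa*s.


Radius R = 69/2 = 34.5 nm = 3.45e-08 m
D = kB*T / (6*pi*eta*R)
D = 1.381e-23 * 308 / (6 * pi * 0.00116 * 3.45e-08)
D = 5.63853e-12 m^2/s = 5.639 um^2/s

5.639


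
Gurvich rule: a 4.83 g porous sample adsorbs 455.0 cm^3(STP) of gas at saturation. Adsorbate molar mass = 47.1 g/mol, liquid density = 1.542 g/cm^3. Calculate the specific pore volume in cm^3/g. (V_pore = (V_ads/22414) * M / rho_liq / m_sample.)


Moles adsorbed n = V_ads / 22414 = 455.0 / 22414 = 2.029981e-02 mol
Liquid volume V_liq = n * M / rho_liq = 2.029981e-02 * 47.1 / 1.542 = 0.62005 cm^3
Specific pore volume V_pore = V_liq / m_sample = 0.62005 / 4.83
V_pore = 0.1284 cm^3/g

0.1284


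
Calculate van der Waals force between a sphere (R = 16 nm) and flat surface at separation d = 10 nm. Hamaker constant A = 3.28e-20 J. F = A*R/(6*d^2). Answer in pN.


Convert to SI: R = 16 nm = 1.6e-08 m, d = 10 nm = 1e-08 m
F = A * R / (6 * d^2)
F = 3.28e-20 * 1.6e-08 / (6 * (1e-08)^2)
F = 8.74667e-13 N = 0.875 pN

0.875


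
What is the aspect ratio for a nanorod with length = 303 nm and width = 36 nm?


Aspect ratio AR = length / diameter
AR = 303 / 36
AR = 8.42

8.42


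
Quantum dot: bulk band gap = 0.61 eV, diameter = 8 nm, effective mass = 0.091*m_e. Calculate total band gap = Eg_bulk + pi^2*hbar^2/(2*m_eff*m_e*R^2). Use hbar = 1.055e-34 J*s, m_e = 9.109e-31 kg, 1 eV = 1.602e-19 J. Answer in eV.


Radius R = 8/2 nm = 4e-09 m
Confinement energy dE = pi^2 * hbar^2 / (2 * m_eff * m_e * R^2)
dE = pi^2 * (1.055e-34)^2 / (2 * 0.091 * 9.109e-31 * (4e-09)^2) J, divided by 1.602e-19 J/eV
dE = 0.2585 eV
Total band gap = E_g(bulk) + dE = 0.61 + 0.2585 = 0.8685 eV

0.8685


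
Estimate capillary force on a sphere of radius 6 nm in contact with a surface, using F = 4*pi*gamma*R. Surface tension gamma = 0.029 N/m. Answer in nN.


Convert radius: R = 6 nm = 6e-09 m
F = 4 * pi * gamma * R
F = 4 * pi * 0.029 * 6e-09
F = 2.18655e-09 N = 2.1865 nN

2.1865


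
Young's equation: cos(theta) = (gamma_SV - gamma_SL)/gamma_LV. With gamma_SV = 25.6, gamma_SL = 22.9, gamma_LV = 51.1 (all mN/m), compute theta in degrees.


cos(theta) = (gamma_SV - gamma_SL) / gamma_LV
cos(theta) = (25.6 - 22.9) / 51.1
cos(theta) = 0.052838
theta = arccos(0.052838) = 86.97 degrees

86.97


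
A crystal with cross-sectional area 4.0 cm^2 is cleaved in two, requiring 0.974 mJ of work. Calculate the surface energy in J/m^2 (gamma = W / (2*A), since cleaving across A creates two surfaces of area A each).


Convert: A = 4.0 cm^2 = 0.0004 m^2, W = 0.974 mJ = 0.000974 J
Cleaving exposes two faces of area A, so total new surface = 2*A and gamma = W / (2*A)
gamma = 0.000974 / (2 * 0.0004)
gamma = 1.218 J/m^2

1.218


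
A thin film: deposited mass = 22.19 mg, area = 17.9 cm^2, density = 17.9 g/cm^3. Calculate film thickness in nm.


Convert: m = 22.19 mg = 2.2190e-05 kg, A = 17.9 cm^2 = 1.7900e-03 m^2, rho = 17.9 g/cm^3 = 17900 kg/m^3
t = m / (A * rho)
t = 2.2190e-05 / (1.7900e-03 * 17900)
t = 6.9255e-07 m = 692.6 nm

692.6


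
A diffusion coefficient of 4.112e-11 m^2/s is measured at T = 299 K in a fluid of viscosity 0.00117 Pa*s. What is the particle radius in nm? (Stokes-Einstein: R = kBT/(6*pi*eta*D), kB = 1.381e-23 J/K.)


Stokes-Einstein: R = kB*T / (6*pi*eta*D)
R = 1.381e-23 * 299 / (6 * pi * 0.00117 * 4.112e-11)
R = 4.55328e-09 m = 4.55 nm

4.55


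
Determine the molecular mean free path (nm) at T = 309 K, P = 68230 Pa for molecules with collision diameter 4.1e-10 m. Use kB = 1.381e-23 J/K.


Mean free path: lambda = kB*T / (sqrt(2) * pi * d^2 * P)
lambda = 1.381e-23 * 309 / (sqrt(2) * pi * (4.1e-10)^2 * 68230)
lambda = 8.37422e-08 m
lambda = 83.74 nm

83.74


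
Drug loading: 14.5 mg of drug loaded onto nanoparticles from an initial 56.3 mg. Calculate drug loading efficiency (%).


Drug loading efficiency = (drug loaded / drug initial) * 100
DLE = 14.5 / 56.3 * 100
DLE = 0.2575 * 100
DLE = 25.75%

25.75


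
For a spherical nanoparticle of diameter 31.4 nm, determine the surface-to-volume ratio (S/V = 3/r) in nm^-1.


Radius r = 31.4/2 = 15.7 nm
S/V = 3 / r = 3 / 15.7
S/V = 0.1911 nm^-1

0.1911


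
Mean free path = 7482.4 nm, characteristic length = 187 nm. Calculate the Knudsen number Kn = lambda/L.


Knudsen number Kn = lambda / L
Kn = 7482.4 / 187
Kn = 40.0128

40.0128


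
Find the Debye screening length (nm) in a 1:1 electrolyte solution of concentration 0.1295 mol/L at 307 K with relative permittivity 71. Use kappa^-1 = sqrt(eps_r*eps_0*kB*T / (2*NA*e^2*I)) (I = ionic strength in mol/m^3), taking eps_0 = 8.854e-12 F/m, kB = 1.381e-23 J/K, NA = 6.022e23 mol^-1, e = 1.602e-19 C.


Ionic strength I = 0.1295 * 1^2 * 1000 = 129.5 mol/m^3
kappa^-1 = sqrt(71 * 8.854e-12 * 1.381e-23 * 307 / (2 * 6.022e23 * (1.602e-19)^2 * 129.5))
kappa^-1 = 0.816 nm

0.816


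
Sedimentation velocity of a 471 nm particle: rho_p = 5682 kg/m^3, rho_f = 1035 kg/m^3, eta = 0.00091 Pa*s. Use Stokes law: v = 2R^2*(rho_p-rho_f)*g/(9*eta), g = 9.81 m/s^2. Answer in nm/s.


Radius R = 471/2 nm = 2.355e-07 m
Density difference = 5682 - 1035 = 4647 kg/m^3
v = 2 * R^2 * (rho_p - rho_f) * g / (9 * eta)
v = 2 * (2.355e-07)^2 * 4647 * 9.81 / (9 * 0.00091)
v = 6.17404e-07 m/s = 617.4042 nm/s

617.4042


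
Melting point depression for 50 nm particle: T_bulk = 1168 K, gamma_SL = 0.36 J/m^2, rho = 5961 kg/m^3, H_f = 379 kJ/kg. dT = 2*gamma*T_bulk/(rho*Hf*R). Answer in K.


Radius R = 50/2 = 25 nm = 2.5e-08 m
Convert H_f = 379 kJ/kg = 379000 J/kg
dT = 2 * gamma_SL * T_bulk / (rho * H_f * R)
dT = 2 * 0.36 * 1168 / (5961 * 379000 * 2.5e-08)
dT = 14.9 K

14.9


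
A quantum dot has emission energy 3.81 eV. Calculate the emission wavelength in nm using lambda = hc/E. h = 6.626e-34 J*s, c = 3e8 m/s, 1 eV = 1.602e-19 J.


Convert energy: E = 3.81 eV = 3.81 * 1.602e-19 = 6.10362e-19 J
lambda = h*c / E = 6.626e-34 * 3e8 / 6.10362e-19
lambda = 3.25676e-07 m = 325.7 nm

325.7


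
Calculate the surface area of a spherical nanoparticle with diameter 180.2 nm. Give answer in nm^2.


Radius r = 180.2/2 = 90.1 nm
Surface area SA = 4 * pi * r^2
SA = 4 * pi * (90.1)^2
SA = 102013.92 nm^2

102013.92


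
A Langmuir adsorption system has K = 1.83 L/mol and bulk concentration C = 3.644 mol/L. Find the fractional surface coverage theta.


Langmuir isotherm: theta = K*C / (1 + K*C)
K*C = 1.83 * 3.644 = 6.66852
theta = 6.66852 / (1 + 6.66852) = 6.66852 / 7.66852
theta = 0.8696

0.8696


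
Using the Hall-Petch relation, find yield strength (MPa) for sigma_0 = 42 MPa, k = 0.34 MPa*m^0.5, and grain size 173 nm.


d = 173 nm = 1.73e-07 m
sqrt(d) = 0.0004159327
Hall-Petch contribution = k / sqrt(d) = 0.34 / 0.0004159327 = 817.4 MPa
sigma = sigma_0 + k/sqrt(d) = 42 + 817.4 = 859.4 MPa

859.4


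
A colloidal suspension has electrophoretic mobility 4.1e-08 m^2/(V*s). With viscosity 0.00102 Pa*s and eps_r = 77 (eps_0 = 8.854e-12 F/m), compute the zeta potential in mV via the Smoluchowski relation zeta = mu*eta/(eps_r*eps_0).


Smoluchowski equation: zeta = mu * eta / (eps_r * eps_0)
zeta = 4.1e-08 * 0.00102 / (77 * 8.854e-12)
zeta = 0.061341 V = 61.34 mV

61.34


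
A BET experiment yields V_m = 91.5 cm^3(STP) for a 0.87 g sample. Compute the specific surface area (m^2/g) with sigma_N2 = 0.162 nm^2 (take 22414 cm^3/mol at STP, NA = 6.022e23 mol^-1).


Number of moles in monolayer = V_m / 22414 = 91.5 / 22414 = 0.00408227
Number of molecules = moles * NA = 0.00408227 * 6.022e23
SA = molecules * sigma / mass
SA = (91.5 / 22414) * 6.022e23 * 0.162e-18 / 0.87
SA = 457.8 m^2/g

457.8


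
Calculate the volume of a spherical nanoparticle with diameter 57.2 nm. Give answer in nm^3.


Radius r = 57.2/2 = 28.6 nm
Volume V = (4/3) * pi * r^3
V = (4/3) * pi * (28.6)^3
V = 97991.12 nm^3

97991.12


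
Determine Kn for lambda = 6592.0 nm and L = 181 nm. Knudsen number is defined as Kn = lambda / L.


Knudsen number Kn = lambda / L
Kn = 6592.0 / 181
Kn = 36.4199

36.4199


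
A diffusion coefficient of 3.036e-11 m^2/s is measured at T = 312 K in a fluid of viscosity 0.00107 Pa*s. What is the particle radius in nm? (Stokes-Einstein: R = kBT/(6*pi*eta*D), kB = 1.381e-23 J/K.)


Stokes-Einstein: R = kB*T / (6*pi*eta*D)
R = 1.381e-23 * 312 / (6 * pi * 0.00107 * 3.036e-11)
R = 7.03658e-09 m = 7.04 nm

7.04


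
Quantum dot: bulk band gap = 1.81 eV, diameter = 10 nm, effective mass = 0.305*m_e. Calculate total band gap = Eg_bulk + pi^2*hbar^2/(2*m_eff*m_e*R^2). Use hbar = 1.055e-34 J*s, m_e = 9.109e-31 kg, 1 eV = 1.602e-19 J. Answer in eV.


Radius R = 10/2 nm = 5e-09 m
Confinement energy dE = pi^2 * hbar^2 / (2 * m_eff * m_e * R^2)
dE = pi^2 * (1.055e-34)^2 / (2 * 0.305 * 9.109e-31 * (5e-09)^2) J, divided by 1.602e-19 J/eV
dE = 0.0494 eV
Total band gap = E_g(bulk) + dE = 1.81 + 0.0494 = 1.8594 eV

1.8594


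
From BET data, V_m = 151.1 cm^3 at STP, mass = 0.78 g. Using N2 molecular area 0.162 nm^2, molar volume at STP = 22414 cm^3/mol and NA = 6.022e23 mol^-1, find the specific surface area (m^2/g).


Number of moles in monolayer = V_m / 22414 = 151.1 / 22414 = 0.00674132
Number of molecules = moles * NA = 0.00674132 * 6.022e23
SA = molecules * sigma / mass
SA = (151.1 / 22414) * 6.022e23 * 0.162e-18 / 0.78
SA = 843.2 m^2/g

843.2


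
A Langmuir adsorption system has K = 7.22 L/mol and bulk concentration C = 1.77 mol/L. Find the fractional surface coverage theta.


Langmuir isotherm: theta = K*C / (1 + K*C)
K*C = 7.22 * 1.77 = 12.7794
theta = 12.7794 / (1 + 12.7794) = 12.7794 / 13.7794
theta = 0.9274

0.9274


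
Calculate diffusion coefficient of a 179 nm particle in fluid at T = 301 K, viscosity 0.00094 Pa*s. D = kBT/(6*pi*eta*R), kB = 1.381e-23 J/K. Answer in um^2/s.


Radius R = 179/2 = 89.5 nm = 8.95e-08 m
D = kB*T / (6*pi*eta*R)
D = 1.381e-23 * 301 / (6 * pi * 0.00094 * 8.95e-08)
D = 2.62125e-12 m^2/s = 2.621 um^2/s

2.621


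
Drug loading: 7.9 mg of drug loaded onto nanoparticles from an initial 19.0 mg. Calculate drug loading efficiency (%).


Drug loading efficiency = (drug loaded / drug initial) * 100
DLE = 7.9 / 19.0 * 100
DLE = 0.4158 * 100
DLE = 41.58%

41.58


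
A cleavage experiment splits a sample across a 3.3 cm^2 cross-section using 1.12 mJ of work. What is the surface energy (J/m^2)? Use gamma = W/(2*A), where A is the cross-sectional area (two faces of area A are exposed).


Convert: A = 3.3 cm^2 = 0.00033 m^2, W = 1.12 mJ = 0.00112 J
Cleaving exposes two faces of area A, so total new surface = 2*A and gamma = W / (2*A)
gamma = 0.00112 / (2 * 0.00033)
gamma = 1.697 J/m^2

1.697


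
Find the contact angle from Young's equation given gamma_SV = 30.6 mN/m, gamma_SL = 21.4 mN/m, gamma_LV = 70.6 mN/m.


cos(theta) = (gamma_SV - gamma_SL) / gamma_LV
cos(theta) = (30.6 - 21.4) / 70.6
cos(theta) = 0.130312
theta = arccos(0.130312) = 82.51 degrees

82.51


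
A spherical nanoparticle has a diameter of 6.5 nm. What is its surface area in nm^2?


Radius r = 6.5/2 = 3.25 nm
Surface area SA = 4 * pi * r^2
SA = 4 * pi * (3.25)^2
SA = 132.73 nm^2

132.73


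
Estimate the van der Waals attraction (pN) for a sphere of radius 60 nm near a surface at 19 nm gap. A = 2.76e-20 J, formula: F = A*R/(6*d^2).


Convert to SI: R = 60 nm = 6e-08 m, d = 19 nm = 1.9e-08 m
F = A * R / (6 * d^2)
F = 2.76e-20 * 6e-08 / (6 * (1.9e-08)^2)
F = 7.64543e-13 N = 0.765 pN

0.765


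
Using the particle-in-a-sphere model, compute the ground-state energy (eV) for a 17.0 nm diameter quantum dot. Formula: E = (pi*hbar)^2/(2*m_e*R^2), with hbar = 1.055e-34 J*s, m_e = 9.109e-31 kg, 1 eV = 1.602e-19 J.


Radius R = 17.0/2 = 8.5 nm = 8.5e-09 m
E = (pi * 1.055e-34)^2 / (2 * 9.109e-31 * (8.5e-09)^2)
E(J) = 8.34576e-22
E = E(J) / 1.602e-19 = 0.0052 eV

0.0052


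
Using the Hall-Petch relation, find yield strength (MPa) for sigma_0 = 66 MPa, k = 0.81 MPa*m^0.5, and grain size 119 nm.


d = 119 nm = 1.19e-07 m
sqrt(d) = 0.0003449638
Hall-Petch contribution = k / sqrt(d) = 0.81 / 0.0003449638 = 2348.1 MPa
sigma = sigma_0 + k/sqrt(d) = 66 + 2348.1 = 2414.1 MPa

2414.1


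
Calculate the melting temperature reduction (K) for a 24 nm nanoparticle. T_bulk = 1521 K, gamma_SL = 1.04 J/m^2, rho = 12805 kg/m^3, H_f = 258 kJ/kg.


Radius R = 24/2 = 12 nm = 1.2e-08 m
Convert H_f = 258 kJ/kg = 258000 J/kg
dT = 2 * gamma_SL * T_bulk / (rho * H_f * R)
dT = 2 * 1.04 * 1521 / (12805 * 258000 * 1.2e-08)
dT = 79.8 K

79.8


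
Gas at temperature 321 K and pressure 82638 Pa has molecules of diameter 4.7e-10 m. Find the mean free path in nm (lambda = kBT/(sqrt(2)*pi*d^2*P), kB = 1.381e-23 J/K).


Mean free path: lambda = kB*T / (sqrt(2) * pi * d^2 * P)
lambda = 1.381e-23 * 321 / (sqrt(2) * pi * (4.7e-10)^2 * 82638)
lambda = 5.46586e-08 m
lambda = 54.66 nm

54.66


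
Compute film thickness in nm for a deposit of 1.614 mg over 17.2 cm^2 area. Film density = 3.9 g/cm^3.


Convert: m = 1.614 mg = 1.6140e-06 kg, A = 17.2 cm^2 = 1.7200e-03 m^2, rho = 3.9 g/cm^3 = 3900 kg/m^3
t = m / (A * rho)
t = 1.6140e-06 / (1.7200e-03 * 3900)
t = 2.4061e-07 m = 240.6 nm

240.6


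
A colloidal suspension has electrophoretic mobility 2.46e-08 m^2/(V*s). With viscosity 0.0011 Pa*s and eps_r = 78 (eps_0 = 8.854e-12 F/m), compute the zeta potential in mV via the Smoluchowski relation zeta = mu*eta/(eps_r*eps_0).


Smoluchowski equation: zeta = mu * eta / (eps_r * eps_0)
zeta = 2.46e-08 * 0.0011 / (78 * 8.854e-12)
zeta = 0.039183 V = 39.18 mV

39.18


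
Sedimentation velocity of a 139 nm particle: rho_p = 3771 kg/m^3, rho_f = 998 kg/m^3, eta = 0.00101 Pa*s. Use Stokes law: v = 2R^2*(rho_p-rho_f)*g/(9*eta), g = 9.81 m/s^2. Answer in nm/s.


Radius R = 139/2 nm = 6.95e-08 m
Density difference = 3771 - 998 = 2773 kg/m^3
v = 2 * R^2 * (rho_p - rho_f) * g / (9 * eta)
v = 2 * (6.95e-08)^2 * 2773 * 9.81 / (9 * 0.00101)
v = 2.89104e-08 m/s = 28.9104 nm/s

28.9104
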